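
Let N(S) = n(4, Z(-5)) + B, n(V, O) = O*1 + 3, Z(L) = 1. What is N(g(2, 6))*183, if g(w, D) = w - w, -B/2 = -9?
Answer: 4026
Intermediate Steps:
B = 18 (B = -2*(-9) = 18)
n(V, O) = 3 + O (n(V, O) = O + 3 = 3 + O)
g(w, D) = 0
N(S) = 22 (N(S) = (3 + 1) + 18 = 4 + 18 = 22)
N(g(2, 6))*183 = 22*183 = 4026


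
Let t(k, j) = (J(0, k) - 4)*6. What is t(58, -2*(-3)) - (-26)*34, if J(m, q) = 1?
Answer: 866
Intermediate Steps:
t(k, j) = -18 (t(k, j) = (1 - 4)*6 = -3*6 = -18)
t(58, -2*(-3)) - (-26)*34 = -18 - (-26)*34 = -18 - 1*(-884) = -18 + 884 = 866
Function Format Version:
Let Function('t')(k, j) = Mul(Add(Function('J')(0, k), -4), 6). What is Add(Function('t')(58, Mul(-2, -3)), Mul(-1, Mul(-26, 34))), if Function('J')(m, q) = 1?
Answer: 866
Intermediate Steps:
Function('t')(k, j) = -18 (Function('t')(k, j) = Mul(Add(1, -4), 6) = Mul(-3, 6) = -18)
Add(Function('t')(58, Mul(-2, -3)), Mul(-1, Mul(-26, 34))) = Add(-18, Mul(-1, Mul(-26, 34))) = Add(-18, Mul(-1, -884)) = Add(-18, 884) = 866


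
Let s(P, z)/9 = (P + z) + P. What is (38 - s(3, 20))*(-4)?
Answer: 784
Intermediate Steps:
s(P, z) = 9*z + 18*P (s(P, z) = 9*((P + z) + P) = 9*(z + 2*P) = 9*z + 18*P)
(38 - s(3, 20))*(-4) = (38 - (9*20 + 18*3))*(-4) = (38 - (180 + 54))*(-4) = (38 - 1*234)*(-4) = (38 - 234)*(-4) = -196*(-4) = 784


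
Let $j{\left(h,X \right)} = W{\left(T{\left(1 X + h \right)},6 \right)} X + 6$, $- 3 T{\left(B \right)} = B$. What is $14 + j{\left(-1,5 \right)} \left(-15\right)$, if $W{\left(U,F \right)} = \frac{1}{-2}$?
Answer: $- \frac{77}{2} \approx -38.5$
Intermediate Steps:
$T{\left(B \right)} = - \frac{B}{3}$
$W{\left(U,F \right)} = - \frac{1}{2}$
$j{\left(h,X \right)} = 6 - \frac{X}{2}$ ($j{\left(h,X \right)} = - \frac{X}{2} + 6 = 6 - \frac{X}{2}$)
$14 + j{\left(-1,5 \right)} \left(-15\right) = 14 + \left(6 - \frac{5}{2}\right) \left(-15\right) = 14 + \frac{7}{2} \left(-15\right) = 14 - \frac{105}{2} = - \frac{77}{2}$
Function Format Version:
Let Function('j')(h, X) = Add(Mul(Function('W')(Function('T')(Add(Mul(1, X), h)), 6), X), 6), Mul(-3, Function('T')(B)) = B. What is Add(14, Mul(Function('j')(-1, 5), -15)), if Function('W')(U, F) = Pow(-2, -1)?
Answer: Rational(-77, 2) ≈ -38.500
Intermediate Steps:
Function('T')(B) = Mul(Rational(-1, 3), B)
Function('W')(U, F) = Rational(-1, 2)
Function('j')(h, X) = Add(6, Mul(Rational(-1, 2), X)) (Function('j')(h, X) = Add(Mul(Rational(-1, 2), X), 6) = Add(6, Mul(Rational(-1, 2), X)))
Add(14, Mul(Function('j')(-1, 5), -15)) = Add(14, Mul(Add(6, Mul(Rational(-1, 2), 5)), -15)) = Add(14, Mul(Add(6, Rational(-5, 2)), -15)) = Add(14, Mul(Rational(7, 2), -15)) = Add(14, Rational(-105, 2)) = Rational(-77, 2)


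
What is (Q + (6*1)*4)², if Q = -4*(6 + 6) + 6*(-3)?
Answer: 1764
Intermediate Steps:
Q = -66 (Q = -4*12 - 18 = -48 - 18 = -66)
(Q + (6*1)*4)² = (-66 + (6*1)*4)² = (-66 + 6*4)² = (-66 + 24)² = (-42)² = 1764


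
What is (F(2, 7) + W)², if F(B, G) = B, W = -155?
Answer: 23409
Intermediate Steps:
(F(2, 7) + W)² = (2 - 155)² = (-153)² = 23409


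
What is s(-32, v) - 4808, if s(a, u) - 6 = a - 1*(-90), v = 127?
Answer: -4744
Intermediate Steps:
s(a, u) = 96 + a (s(a, u) = 6 + (a - 1*(-90)) = 6 + (a + 90) = 6 + (90 + a) = 96 + a)
s(-32, v) - 4808 = (96 - 32) - 4808 = 64 - 4808 = -4744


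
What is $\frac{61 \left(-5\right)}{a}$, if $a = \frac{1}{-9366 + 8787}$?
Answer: $176595$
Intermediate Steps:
$a = - \frac{1}{579}$ ($a = \frac{1}{-579} = - \frac{1}{579} \approx -0.0017271$)
$\frac{61 \left(-5\right)}{a} = \frac{61 \left(-5\right)}{- \frac{1}{579}} = \left(-305\right) \left(-579\right) = 176595$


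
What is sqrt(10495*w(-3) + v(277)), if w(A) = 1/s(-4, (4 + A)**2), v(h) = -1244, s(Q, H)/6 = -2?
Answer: I*sqrt(76269)/6 ≈ 46.028*I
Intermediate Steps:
s(Q, H) = -12 (s(Q, H) = 6*(-2) = -12)
w(A) = -1/12 (w(A) = 1/(-12) = -1/12)
sqrt(10495*w(-3) + v(277)) = sqrt(10495*(-1/12) - 1244) = sqrt(-10495/12 - 1244) = sqrt(-25423/12) = I*sqrt(76269)/6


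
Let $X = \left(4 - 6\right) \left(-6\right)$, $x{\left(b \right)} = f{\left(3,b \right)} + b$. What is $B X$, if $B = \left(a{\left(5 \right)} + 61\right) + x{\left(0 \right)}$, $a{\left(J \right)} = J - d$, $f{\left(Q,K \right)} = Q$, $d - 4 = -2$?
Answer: $804$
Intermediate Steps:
$d = 2$ ($d = 4 - 2 = 2$)
$a{\left(J \right)} = -2 + J$ ($a{\left(J \right)} = J - 2 = -2 + J$)
$x{\left(b \right)} = 3 + b$
$B = 67$ ($B = \left(\left(-2 + 5\right) + 61\right) + \left(3 + 0\right) = \left(3 + 61\right) + 3 = 64 + 3 = 67$)
$X = 12$ ($X = \left(-2\right) \left(-6\right) = 12$)
$B X = 67 \cdot 12 = 804$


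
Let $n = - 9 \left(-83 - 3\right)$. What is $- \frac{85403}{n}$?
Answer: $- \frac{85403}{774} \approx -110.34$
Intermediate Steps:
$n = 774$ ($n = \left(-9\right) \left(-86\right) = 774$)
$- \frac{85403}{n} = - \frac{85403}{774}$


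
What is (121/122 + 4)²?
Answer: 370881/14884 ≈ 24.918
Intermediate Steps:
(121/122 + 4)² = (609/122)² = 370881/14884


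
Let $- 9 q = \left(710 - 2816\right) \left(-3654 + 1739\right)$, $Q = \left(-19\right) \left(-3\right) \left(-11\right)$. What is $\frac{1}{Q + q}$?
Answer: $- \frac{1}{448737} \approx -2.2285 \cdot 10^{-6}$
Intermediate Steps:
$Q = -627$ ($Q = 57 \left(-11\right) = -627$)
$q = -448110$ ($q = - \frac{\left(710 - 2816\right) \left(-3654 + 1739\right)}{9} = - \frac{\left(-2106\right) \left(-1915\right)}{9} = \left(- \frac{1}{9}\right) 4032990 = -448110$)
$\frac{1}{Q + q} = \frac{1}{-627 - 448110} = \frac{1}{-448737} = - \frac{1}{448737}$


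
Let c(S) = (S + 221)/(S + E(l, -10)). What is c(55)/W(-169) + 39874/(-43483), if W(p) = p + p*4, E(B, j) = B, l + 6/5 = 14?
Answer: -765474214/830394851 ≈ -0.92182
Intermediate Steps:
l = 64/5 (l = -6/5 + 14 = 64/5 ≈ 12.800)
W(p) = 5*p (W(p) = p + 4*p = 5*p)
c(S) = (221 + S)/(64/5 + S) (c(S) = (S + 221)/(S + 64/5) = (221 + S)/(64/5 + S))
c(55)/W(-169) + 39874/(-43483) = (5*(221 + 55)/(64 + 5*55))/((5*(-169))) + 39874/(-43483) = (5*276/(64 + 275))/(-845) + 39874*(-1/43483) = (5*276/339)*(-1/845) - 39874/43483 = (5*(1/339)*276)*(-1/845) - 39874/43483 = (460/113)*(-1/845) - 39874/43483 = -92/19097 - 39874/43483 = -765474214/830394851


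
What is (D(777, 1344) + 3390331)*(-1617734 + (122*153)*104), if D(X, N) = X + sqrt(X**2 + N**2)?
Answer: 1097125171240 + 6794130*sqrt(5465) ≈ 1.0976e+12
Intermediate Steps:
D(X, N) = X + sqrt(N**2 + X**2)
(D(777, 1344) + 3390331)*(-1617734 + (122*153)*104) = ((777 + sqrt(1344**2 + 777**2)) + 3390331)*(-1617734 + (122*153)*104) = ((777 + sqrt(1806336 + 603729)) + 3390331)*(-1617734 + 18666*104) = ((777 + sqrt(2410065)) + 3390331)*(-1617734 + 1941264) = ((777 + 21*sqrt(5465)) + 3390331)*323530 = (3391108 + 21*sqrt(5465))*323530 = 1097125171240 + 6794130*sqrt(5465)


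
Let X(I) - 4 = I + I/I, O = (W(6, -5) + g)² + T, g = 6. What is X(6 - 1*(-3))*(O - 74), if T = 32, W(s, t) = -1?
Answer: -238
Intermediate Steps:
O = 57 (O = (-1 + 6)² + 32 = 5² + 32 = 25 + 32 = 57)
X(I) = 5 + I (X(I) = 4 + (I + I/I) = 4 + (I + 1) = 4 + (1 + I) = 5 + I)
X(6 - 1*(-3))*(O - 74) = (5 + (6 - 1*(-3)))*(57 - 74) = (5 + (6 + 3))*(-17) = (5 + 9)*(-17) = 14*(-17) = -238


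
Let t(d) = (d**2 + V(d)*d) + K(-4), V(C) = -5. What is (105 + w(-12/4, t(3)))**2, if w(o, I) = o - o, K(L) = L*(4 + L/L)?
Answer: 11025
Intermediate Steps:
K(L) = 5*L (K(L) = L*(4 + 1) = L*5 = 5*L)
t(d) = -20 + d**2 - 5*d (t(d) = (d**2 - 5*d) + 5*(-4) = (d**2 - 5*d) - 20 = -20 + d**2 - 5*d)
w(o, I) = 0
(105 + w(-12/4, t(3)))**2 = (105 + 0)**2 = 105**2 = 11025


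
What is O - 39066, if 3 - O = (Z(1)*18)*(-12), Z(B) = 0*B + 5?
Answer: -37983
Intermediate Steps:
Z(B) = 5 (Z(B) = 0 + 5 = 5)
O = 1083 (O = 3 - 5*18*(-12) = 3 - 90*(-12) = 3 - 1*(-1080) = 3 + 1080 = 1083)
O - 39066 = 1083 - 39066 = -37983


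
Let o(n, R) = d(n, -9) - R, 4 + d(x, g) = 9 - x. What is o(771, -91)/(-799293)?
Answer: 225/266431 ≈ 0.00084450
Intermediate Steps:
d(x, g) = 5 - x (d(x, g) = -4 + (9 - x) = 5 - x)
o(n, R) = 5 - R - n (o(n, R) = (5 - n) - R = 5 - R - n)
o(771, -91)/(-799293) = (5 - 1*(-91) - 1*771)/(-799293) = (5 + 91 - 771)*(-1/799293) = -675*(-1/799293) = 225/266431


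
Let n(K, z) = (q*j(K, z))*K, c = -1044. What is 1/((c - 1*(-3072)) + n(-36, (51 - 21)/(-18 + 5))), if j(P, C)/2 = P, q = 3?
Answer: 1/9804 ≈ 0.00010200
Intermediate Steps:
j(P, C) = 2*P
n(K, z) = 6*K**2 (n(K, z) = (3*(2*K))*K = (6*K)*K = 6*K**2)
1/((c - 1*(-3072)) + n(-36, (51 - 21)/(-18 + 5))) = 1/((-1044 - 1*(-3072)) + 6*(-36)**2) = 1/((-1044 + 3072) + 6*1296) = 1/(2028 + 7776) = 1/9804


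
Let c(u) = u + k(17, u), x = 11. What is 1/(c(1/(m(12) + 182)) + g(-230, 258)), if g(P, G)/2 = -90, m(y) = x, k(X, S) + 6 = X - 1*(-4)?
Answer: -193/31844 ≈ -0.0060608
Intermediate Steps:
k(X, S) = -2 + X (k(X, S) = -6 + (X - 1*(-4)) = -6 + (X + 4) = -6 + (4 + X) = -2 + X)
m(y) = 11
g(P, G) = -180 (g(P, G) = 2*(-90) = -180)
c(u) = 15 + u (c(u) = u + (-2 + 17) = u + 15 = 15 + u)
1/(c(1/(m(12) + 182)) + g(-230, 258)) = 1/((15 + 1/(11 + 182)) - 180) = 1/((15 + 1/193) - 180) = 1/(2896/193 - 180) = 1/(-31844/193) = -193/31844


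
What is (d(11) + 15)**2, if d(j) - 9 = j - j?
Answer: 576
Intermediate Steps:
d(j) = 9 (d(j) = 9 + (j - j) = 9 + 0 = 9)
(d(11) + 15)**2 = (9 + 15)**2 = 24**2 = 576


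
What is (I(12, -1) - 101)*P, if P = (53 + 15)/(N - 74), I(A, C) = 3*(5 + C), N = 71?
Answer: 6052/3 ≈ 2017.3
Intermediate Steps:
I(A, C) = 15 + 3*C
P = -68/3 (P = (53 + 15)/(71 - 74) = 68/(-3) = 68*(-1/3) = -68/3 ≈ -22.667)
(I(12, -1) - 101)*P = ((15 + 3*(-1)) - 101)*(-68/3) = ((15 - 3) - 101)*(-68/3) = (12 - 101)*(-68/3) = -89*(-68/3) = 6052/3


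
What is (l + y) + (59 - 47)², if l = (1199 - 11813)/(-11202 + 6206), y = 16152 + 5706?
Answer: 54966303/2498 ≈ 22004.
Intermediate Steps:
y = 21858
l = 5307/2498 (l = -10614/(-4996) = -10614*(-1/4996) = 5307/2498 ≈ 2.1245)
(l + y) + (59 - 47)² = (5307/2498 + 21858) + (59 - 47)² = 54606591/2498 + 12² = 54606591/2498 + 144 = 54966303/2498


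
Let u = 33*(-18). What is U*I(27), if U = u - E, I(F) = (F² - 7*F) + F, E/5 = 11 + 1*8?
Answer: -390663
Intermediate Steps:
E = 95 (E = 5*(11 + 1*8) = 5*(11 + 8) = 5*19 = 95)
u = -594
I(F) = F² - 6*F
U = -689 (U = -594 - 1*95 = -594 - 95 = -689)
U*I(27) = -18603*(-6 + 27) = -18603*21 = -689*567 = -390663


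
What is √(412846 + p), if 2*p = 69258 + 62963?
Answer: √1915826/2 ≈ 692.07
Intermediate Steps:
p = 132221/2 (p = (69258 + 62963)/2 = (½)*132221 = 132221/2 ≈ 66111.)
√(412846 + p) = √(412846 + 132221/2) = √(957913/2) = √1915826/2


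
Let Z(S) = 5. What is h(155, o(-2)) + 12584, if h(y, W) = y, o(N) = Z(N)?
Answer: 12739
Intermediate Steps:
o(N) = 5
h(155, o(-2)) + 12584 = 155 + 12584 = 12739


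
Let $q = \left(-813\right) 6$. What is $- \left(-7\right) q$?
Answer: $-34146$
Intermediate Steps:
$q = -4878$
$- \left(-7\right) q = - \left(-7\right) \left(-4878\right) = \left(-1\right) 34146 = -34146$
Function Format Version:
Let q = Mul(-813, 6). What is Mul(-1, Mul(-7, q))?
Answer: -34146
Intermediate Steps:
q = -4878
Mul(-1, Mul(-7, q)) = Mul(-1, Mul(-7, -4878)) = Mul(-1, 34146) = -34146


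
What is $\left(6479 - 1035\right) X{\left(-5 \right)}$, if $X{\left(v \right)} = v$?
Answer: $-27220$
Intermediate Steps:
$\left(6479 - 1035\right) X{\left(-5 \right)} = \left(6479 - 1035\right) \left(-5\right) = 5444 \left(-5\right) = -27220$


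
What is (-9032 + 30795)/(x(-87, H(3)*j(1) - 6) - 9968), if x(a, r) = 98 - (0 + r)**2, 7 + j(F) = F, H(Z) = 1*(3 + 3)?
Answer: -3109/1662 ≈ -1.8706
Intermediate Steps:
H(Z) = 6 (H(Z) = 1*6 = 6)
j(F) = -7 + F
x(a, r) = 98 - r**2
(-9032 + 30795)/(x(-87, H(3)*j(1) - 6) - 9968) = (-9032 + 30795)/((98 - (6*(-7 + 1) - 6)**2) - 9968) = 21763/((98 - (6*(-6) - 6)**2) - 9968) = 21763/((98 - (-36 - 6)**2) - 9968) = 21763/((98 - 1*(-42)**2) - 9968) = 21763/((98 - 1*1764) - 9968) = 21763/((98 - 1764) - 9968) = 21763/(-1666 - 9968) = 21763/(-11634) = 21763*(-1/11634) = -3109/1662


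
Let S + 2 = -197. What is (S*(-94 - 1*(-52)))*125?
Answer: 1044750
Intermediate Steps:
S = -199 (S = -2 - 197 = -199)
(S*(-94 - 1*(-52)))*125 = -199*(-94 - 1*(-52))*125 = -199*(-94 + 52)*125 = -199*(-42)*125 = 8358*125 = 1044750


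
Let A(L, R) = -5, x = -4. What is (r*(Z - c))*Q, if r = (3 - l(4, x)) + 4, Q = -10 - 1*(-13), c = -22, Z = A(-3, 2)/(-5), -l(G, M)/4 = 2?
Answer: 1035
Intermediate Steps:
l(G, M) = -8 (l(G, M) = -4*2 = -8)
Z = 1 (Z = -5/(-5) = -5*(-1/5) = 1)
Q = 3 (Q = -10 + 13 = 3)
r = 15 (r = (3 - 1*(-8)) + 4 = (3 + 8) + 4 = 11 + 4 = 15)
(r*(Z - c))*Q = (15*(1 - 1*(-22)))*3 = (15*(1 + 22))*3 = (15*23)*3 = 345*3 = 1035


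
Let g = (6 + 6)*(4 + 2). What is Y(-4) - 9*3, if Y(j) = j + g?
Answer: 41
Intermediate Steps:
g = 72 (g = 12*6 = 72)
Y(j) = 72 + j (Y(j) = j + 72 = 72 + j)
Y(-4) - 9*3 = (72 - 4) - 9*3 = 68 - 27 = 41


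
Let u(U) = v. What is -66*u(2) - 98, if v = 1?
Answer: -164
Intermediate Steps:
u(U) = 1
-66*u(2) - 98 = -66*1 - 98 = -66 - 98 = -164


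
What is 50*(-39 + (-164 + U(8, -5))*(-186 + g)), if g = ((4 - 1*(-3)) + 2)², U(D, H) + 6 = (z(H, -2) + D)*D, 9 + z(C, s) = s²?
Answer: 764550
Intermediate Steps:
z(C, s) = -9 + s²
U(D, H) = -6 + D*(-5 + D) (U(D, H) = -6 + ((-9 + (-2)²) + D)*D = -6 + ((-9 + 4) + D)*D = -6 + (-5 + D)*D = -6 + D*(-5 + D))
g = 81 (g = ((4 + 3) + 2)² = (7 + 2)² = 9² = 81)
50*(-39 + (-164 + U(8, -5))*(-186 + g)) = 50*(-39 + (-164 + (-6 + 8² - 5*8))*(-186 + 81)) = 50*(-39 + (-164 + (-6 + 64 - 40))*(-105)) = 50*(-39 + (-164 + 18)*(-105)) = 50*(-39 - 146*(-105)) = 50*(-39 + 15330) = 50*15291 = 764550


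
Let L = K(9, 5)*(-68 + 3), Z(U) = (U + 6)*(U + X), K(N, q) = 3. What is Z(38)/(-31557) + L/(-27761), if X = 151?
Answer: -74902287/292017959 ≈ -0.25650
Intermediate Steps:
Z(U) = (6 + U)*(151 + U) (Z(U) = (U + 6)*(U + 151) = (6 + U)*(151 + U))
L = -195 (L = 3*(-68 + 3) = 3*(-65) = -195)
Z(38)/(-31557) + L/(-27761) = (906 + 38² + 157*38)/(-31557) - 195/(-27761) = (906 + 1444 + 5966)*(-1/31557) - 195*(-1/27761) = 8316*(-1/31557) + 195/27761 = -2772/10519 + 195/27761 = -74902287/292017959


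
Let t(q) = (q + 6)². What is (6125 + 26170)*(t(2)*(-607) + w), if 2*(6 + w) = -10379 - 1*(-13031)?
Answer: -1211966760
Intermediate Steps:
t(q) = (6 + q)²
w = 1320 (w = -6 + (-10379 - 1*(-13031))/2 = -6 + (-10379 + 13031)/2 = -6 + (½)*2652 = -6 + 1326 = 1320)
(6125 + 26170)*(t(2)*(-607) + w) = (6125 + 26170)*((6 + 2)²*(-607) + 1320) = 32295*(8²*(-607) + 1320) = 32295*(64*(-607) + 1320) = 32295*(-38848 + 1320) = 32295*(-37528) = -1211966760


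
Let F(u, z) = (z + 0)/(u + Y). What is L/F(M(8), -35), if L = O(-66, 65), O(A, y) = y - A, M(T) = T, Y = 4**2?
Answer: -3144/35 ≈ -89.829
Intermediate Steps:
Y = 16
F(u, z) = z/(16 + u) (F(u, z) = (z + 0)/(u + 16) = z/(16 + u))
L = 131 (L = 65 - 1*(-66) = 65 + 66 = 131)
L/F(M(8), -35) = 131/((-35/(16 + 8))) = 131/((-35/24)) = 131/((-35*1/24)) = 131/(-35/24) = 131*(-24/35) = -3144/35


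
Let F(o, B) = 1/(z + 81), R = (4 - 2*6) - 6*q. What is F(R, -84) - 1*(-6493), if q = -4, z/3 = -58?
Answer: 603848/93 ≈ 6493.0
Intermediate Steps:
z = -174 (z = 3*(-58) = -174)
R = 16 (R = (4 - 2*6) - 6*(-4) = (4 - 12) + 24 = -8 + 24 = 16)
F(o, B) = -1/93 (F(o, B) = 1/(-174 + 81) = 1/(-93) = -1/93)
F(R, -84) - 1*(-6493) = -1/93 - 1*(-6493) = -1/93 + 6493 = 603848/93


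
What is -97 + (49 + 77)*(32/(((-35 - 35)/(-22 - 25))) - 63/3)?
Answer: -179/5 ≈ -35.800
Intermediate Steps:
-97 + (49 + 77)*(32/(((-35 - 35)/(-22 - 25))) - 63/3) = -97 + 126*(32/((-70/(-47))) - 63*⅓) = -97 + 126*(32/((-70*(-1/47))) - 21) = -97 + 126*(32/(70/47) - 21) = -97 + 126*(32*(47/70) - 21) = -97 + 126*(752/35 - 21) = -97 + 126*(17/35) = -97 + 306/5 = -179/5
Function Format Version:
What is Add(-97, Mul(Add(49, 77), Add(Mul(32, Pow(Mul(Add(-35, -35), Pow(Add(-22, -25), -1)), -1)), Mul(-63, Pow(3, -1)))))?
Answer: Rational(-179, 5) ≈ -35.800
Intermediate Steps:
Add(-97, Mul(Add(49, 77), Add(Mul(32, Pow(Mul(Add(-35, -35), Pow(Add(-22, -25), -1)), -1)), Mul(-63, Pow(3, -1))))) = Add(-97, Mul(126, Add(Mul(32, Pow(Mul(-70, Pow(-47, -1)), -1)), Mul(-63, Rational(1, 3))))) = Add(-97, Mul(126, Add(Mul(32, Pow(Mul(-70, Rational(-1, 47)), -1)), -21))) = Add(-97, Mul(126, Add(Mul(32, Pow(Rational(70, 47), -1)), -21))) = Add(-97, Mul(126, Add(Mul(32, Rational(47, 70)), -21))) = Add(-97, Mul(126, Add(Rational(752, 35), -21))) = Add(-97, Mul(126, Rational(17, 35))) = Add(-97, Rational(306, 5)) = Rational(-179, 5)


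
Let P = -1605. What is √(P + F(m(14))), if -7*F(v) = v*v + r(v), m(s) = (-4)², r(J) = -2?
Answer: I*√80423/7 ≈ 40.513*I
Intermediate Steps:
m(s) = 16
F(v) = 2/7 - v²/7 (F(v) = -(v*v - 2)/7 = -(v² - 2)/7 = -(-2 + v²)/7 = 2/7 - v²/7)
√(P + F(m(14))) = √(-1605 + (2/7 - ⅐*16²)) = √(-1605 + (2/7 - ⅐*256)) = √(-1605 + (2/7 - 256/7)) = √(-1605 - 254/7) = √(-11489/7) = I*√80423/7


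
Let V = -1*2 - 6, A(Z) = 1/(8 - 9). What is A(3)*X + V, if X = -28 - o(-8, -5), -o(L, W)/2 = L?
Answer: 36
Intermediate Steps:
A(Z) = -1 (A(Z) = 1/(-1) = -1)
o(L, W) = -2*L
V = -8 (V = -2 - 6 = -8)
X = -44 (X = -28 - (-2)*(-8) = -28 - 1*16 = -28 - 16 = -44)
A(3)*X + V = -1*(-44) - 8 = 44 - 8 = 36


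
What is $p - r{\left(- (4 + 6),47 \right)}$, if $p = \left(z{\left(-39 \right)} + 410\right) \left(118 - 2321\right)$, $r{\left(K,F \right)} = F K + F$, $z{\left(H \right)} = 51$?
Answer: $-1015160$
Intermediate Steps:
$r{\left(K,F \right)} = F + F K$
$p = -1015583$ ($p = \left(51 + 410\right) \left(118 - 2321\right) = 461 \left(-2203\right) = -1015583$)
$p - r{\left(- (4 + 6),47 \right)} = -1015583 - 47 \left(1 - \left(4 + 6\right)\right) = -1015583 - 47 \left(1 - 10\right) = -1015583 - 47 \left(-9\right) = -1015583 - -423 = -1015583 + 423 = -1015160$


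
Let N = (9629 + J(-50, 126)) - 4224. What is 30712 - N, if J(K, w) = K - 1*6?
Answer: 25363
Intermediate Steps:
J(K, w) = -6 + K (J(K, w) = K - 6 = -6 + K)
N = 5349 (N = (9629 + (-6 - 50)) - 4224 = (9629 - 56) - 4224 = 9573 - 4224 = 5349)
30712 - N = 30712 - 1*5349 = 30712 - 5349 = 25363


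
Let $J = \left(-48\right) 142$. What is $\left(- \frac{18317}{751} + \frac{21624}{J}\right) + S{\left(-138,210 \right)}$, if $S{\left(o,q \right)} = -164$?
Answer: $- \frac{40857255}{213284} \approx -191.56$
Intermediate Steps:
$J = -6816$
$\left(- \frac{18317}{751} + \frac{21624}{J}\right) + S{\left(-138,210 \right)} = \left(- \frac{18317}{751} + \frac{21624}{-6816}\right) - 164 = \left(\left(-18317\right) \frac{1}{751} + 21624 \left(- \frac{1}{6816}\right)\right) - 164 = \left(- \frac{18317}{751} - \frac{901}{284}\right) - 164 = - \frac{5878679}{213284} - 164 = - \frac{40857255}{213284}$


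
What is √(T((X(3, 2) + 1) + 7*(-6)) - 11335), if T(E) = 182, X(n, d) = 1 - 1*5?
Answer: I*√11153 ≈ 105.61*I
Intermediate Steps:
X(n, d) = -4 (X(n, d) = 1 - 5 = -4)
√(T((X(3, 2) + 1) + 7*(-6)) - 11335) = √(182 - 11335) = √(-11153) = I*√11153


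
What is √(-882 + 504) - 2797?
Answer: -2797 + 3*I*√42 ≈ -2797.0 + 19.442*I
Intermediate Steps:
√(-882 + 504) - 2797 = √(-378) - 2797 = 3*I*√42 - 2797 = -2797 + 3*I*√42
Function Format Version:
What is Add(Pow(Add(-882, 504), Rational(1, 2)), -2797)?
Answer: Add(-2797, Mul(3, I, Pow(42, Rational(1, 2)))) ≈ Add(-2797.0, Mul(19.442, I))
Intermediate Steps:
Add(Pow(Add(-882, 504), Rational(1, 2)), -2797) = Add(Pow(-378, Rational(1, 2)), -2797) = Add(Mul(3, I, Pow(42, Rational(1, 2))), -2797) = Add(-2797, Mul(3, I, Pow(42, Rational(1, 2))))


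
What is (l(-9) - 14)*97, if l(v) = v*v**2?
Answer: -72071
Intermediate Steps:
l(v) = v**3
(l(-9) - 14)*97 = ((-9)**3 - 14)*97 = (-729 - 14)*97 = -743*97 = -72071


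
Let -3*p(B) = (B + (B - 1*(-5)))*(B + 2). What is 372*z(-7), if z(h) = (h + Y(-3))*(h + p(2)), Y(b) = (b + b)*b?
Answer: -77748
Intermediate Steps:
Y(b) = 2*b² (Y(b) = (2*b)*b = 2*b²)
p(B) = -(2 + B)*(5 + 2*B)/3 (p(B) = -(B + (B - 1*(-5)))*(B + 2)/3 = -(B + (B + 5))*(2 + B)/3 = -(B + (5 + B))*(2 + B)/3 = -(5 + 2*B)*(2 + B)/3 = -(2 + B)*(5 + 2*B)/3)
z(h) = (-12 + h)*(18 + h) (z(h) = (h + 2*(-3)²)*(h + (-10/3 - 3*2 - ⅔*2²)) = (h + 2*9)*(h + (-10/3 - 6 - ⅔*4)) = (h + 18)*(h + (-10/3 - 6 - 8/3)) = (18 + h)*(h - 12) = (18 + h)*(-12 + h) = (-12 + h)*(18 + h))
372*z(-7) = 372*(-216 + (-7)² + 6*(-7)) = 372*(-216 + 49 - 42) = 372*(-209) = -77748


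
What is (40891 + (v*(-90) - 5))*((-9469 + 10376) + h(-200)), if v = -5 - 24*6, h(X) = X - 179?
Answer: 28668288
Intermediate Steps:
h(X) = -179 + X
v = -149 (v = -5 - 4*36 = -5 - 144 = -149)
(40891 + (v*(-90) - 5))*((-9469 + 10376) + h(-200)) = (40891 + (-149*(-90) - 5))*((-9469 + 10376) + (-179 - 200)) = (40891 + (13410 - 5))*(907 - 379) = (40891 + 13405)*528 = 54296*528 = 28668288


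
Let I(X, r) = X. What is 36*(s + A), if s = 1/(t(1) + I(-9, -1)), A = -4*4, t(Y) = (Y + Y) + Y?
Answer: -582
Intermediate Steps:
t(Y) = 3*Y (t(Y) = 2*Y + Y = 3*Y)
A = -16
s = -1/6 (s = 1/(3*1 - 9) = 1/(3 - 9) = 1/(-6) = -1/6 ≈ -0.16667)
36*(s + A) = 36*(-1/6 - 16) = 36*(-97/6) = -582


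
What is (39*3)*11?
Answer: 1287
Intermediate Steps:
(39*3)*11 = 117*11 = 1287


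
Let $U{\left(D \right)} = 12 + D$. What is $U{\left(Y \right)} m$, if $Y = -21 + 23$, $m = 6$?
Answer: $84$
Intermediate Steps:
$Y = 2$
$U{\left(Y \right)} m = \left(12 + 2\right) 6 = 14 \cdot 6 = 84$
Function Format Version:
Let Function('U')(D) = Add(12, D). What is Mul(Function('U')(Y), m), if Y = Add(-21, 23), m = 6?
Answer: 84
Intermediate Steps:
Y = 2
Mul(Function('U')(Y), m) = Mul(Add(12, 2), 6) = Mul(14, 6) = 84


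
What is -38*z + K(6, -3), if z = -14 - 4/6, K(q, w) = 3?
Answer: 1681/3 ≈ 560.33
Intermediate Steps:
z = -44/3 (z = -14 - 4*⅙ = -14 - ⅔ = -44/3 ≈ -14.667)
-38*z + K(6, -3) = -38*(-44/3) + 3 = 1672/3 + 3 = 1681/3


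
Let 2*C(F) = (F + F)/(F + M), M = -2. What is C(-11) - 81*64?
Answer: -67381/13 ≈ -5183.2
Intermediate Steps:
C(F) = F/(-2 + F) (C(F) = ((F + F)/(F - 2))/2 = ((2*F)/(-2 + F))/2 = (2*F/(-2 + F))/2 = F/(-2 + F))
C(-11) - 81*64 = -11/(-2 - 11) - 81*64 = -11/(-13) - 5184 = -11*(-1/13) - 5184 = 11/13 - 5184 = -67381/13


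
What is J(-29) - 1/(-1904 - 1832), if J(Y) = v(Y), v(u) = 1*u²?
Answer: 3141977/3736 ≈ 841.00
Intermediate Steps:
v(u) = u²
J(Y) = Y²
J(-29) - 1/(-1904 - 1832) = (-29)² - 1/(-1904 - 1832) = 841 - 1/(-3736) = 841 - 1*(-1/3736) = 841 + 1/3736 = 3141977/3736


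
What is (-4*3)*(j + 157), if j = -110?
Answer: -564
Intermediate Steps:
(-4*3)*(j + 157) = (-4*3)*(-110 + 157) = -12*47 = -564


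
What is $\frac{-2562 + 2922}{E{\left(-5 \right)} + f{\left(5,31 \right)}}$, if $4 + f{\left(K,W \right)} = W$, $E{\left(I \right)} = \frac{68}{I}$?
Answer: $\frac{1800}{67} \approx 26.866$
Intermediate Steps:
$f{\left(K,W \right)} = -4 + W$
$\frac{-2562 + 2922}{E{\left(-5 \right)} + f{\left(5,31 \right)}} = \frac{-2562 + 2922}{\frac{68}{-5} + \left(-4 + 31\right)} = \frac{360}{68 \left(- \frac{1}{5}\right) + 27} = \frac{360}{- \frac{68}{5} + 27} = \frac{360}{\frac{67}{5}} = 360 \cdot \frac{5}{67} = \frac{1800}{67}$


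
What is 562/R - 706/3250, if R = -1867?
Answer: -1572301/3033875 ≈ -0.51825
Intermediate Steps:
562/R - 706/3250 = 562/(-1867) - 706/3250 = 562*(-1/1867) - 706*1/3250 = -562/1867 - 353/1625 = -1572301/3033875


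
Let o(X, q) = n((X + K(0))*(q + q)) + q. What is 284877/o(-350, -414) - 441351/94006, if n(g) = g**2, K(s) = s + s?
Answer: -1029622585421484/219305656258931 ≈ -4.6949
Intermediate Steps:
K(s) = 2*s
o(X, q) = q + 4*X**2*q**2 (o(X, q) = ((X + 2*0)*(q + q))**2 + q = ((X + 0)*(2*q))**2 + q = (X*(2*q))**2 + q = (2*X*q)**2 + q = 4*X**2*q**2 + q = q + 4*X**2*q**2)
284877/o(-350, -414) - 441351/94006 = 284877/((-414*(1 + 4*(-414)*(-350)**2))) - 441351/94006 = 284877/((-414*(1 + 4*(-414)*122500))) - 441351*1/94006 = 284877/((-414*(1 - 202860000))) - 441351/94006 = 284877/((-414*(-202859999))) - 441351/94006 = 284877/83984039586 - 441351/94006 = 284877*(1/83984039586) - 441351/94006 = 31653/9331559954 - 441351/94006 = -1029622585421484/219305656258931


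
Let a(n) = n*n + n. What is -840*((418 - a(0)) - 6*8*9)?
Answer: 11760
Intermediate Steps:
a(n) = n + n² (a(n) = n² + n = n + n²)
-840*((418 - a(0)) - 6*8*9) = -840*((418 - 0*(1 + 0)) - 6*8*9) = -840*((418 - 0) - 48*9) = -840*((418 - 1*0) - 432) = -840*((418 + 0) - 432) = -840*(418 - 432) = -840*(-14) = 11760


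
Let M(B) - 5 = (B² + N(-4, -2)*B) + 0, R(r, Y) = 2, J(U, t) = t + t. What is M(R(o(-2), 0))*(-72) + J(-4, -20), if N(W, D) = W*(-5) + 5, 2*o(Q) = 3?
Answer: -4288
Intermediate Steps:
J(U, t) = 2*t
o(Q) = 3/2 (o(Q) = (½)*3 = 3/2)
N(W, D) = 5 - 5*W (N(W, D) = -5*W + 5 = 5 - 5*W)
M(B) = 5 + B² + 25*B (M(B) = 5 + ((B² + (5 - 5*(-4))*B) + 0) = 5 + ((B² + (5 + 20)*B) + 0) = 5 + ((B² + 25*B) + 0) = 5 + (B² + 25*B) = 5 + B² + 25*B)
M(R(o(-2), 0))*(-72) + J(-4, -20) = (5 + 2² + 25*2)*(-72) + 2*(-20) = (5 + 4 + 50)*(-72) - 40 = 59*(-72) - 40 = -4248 - 40 = -4288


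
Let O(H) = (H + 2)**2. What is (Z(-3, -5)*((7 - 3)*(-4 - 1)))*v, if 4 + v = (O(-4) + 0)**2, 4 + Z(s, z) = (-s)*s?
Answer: 3120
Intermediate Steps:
Z(s, z) = -4 - s**2 (Z(s, z) = -4 + (-s)*s = -4 - s**2)
O(H) = (2 + H)**2
v = 12 (v = -4 + ((2 - 4)**2 + 0)**2 = -4 + ((-2)**2 + 0)**2 = -4 + (4 + 0)**2 = -4 + 4**2 = -4 + 16 = 12)
(Z(-3, -5)*((7 - 3)*(-4 - 1)))*v = ((-4 - 1*(-3)**2)*((7 - 3)*(-4 - 1)))*12 = ((-4 - 1*9)*(4*(-5)))*12 = ((-4 - 9)*(-20))*12 = -13*(-20)*12 = 260*12 = 3120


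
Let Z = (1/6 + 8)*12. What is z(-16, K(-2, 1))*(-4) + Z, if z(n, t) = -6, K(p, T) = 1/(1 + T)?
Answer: 122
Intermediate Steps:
Z = 98 (Z = (⅙ + 8)*12 = (49/6)*12 = 98)
z(-16, K(-2, 1))*(-4) + Z = -6*(-4) + 98 = 24 + 98 = 122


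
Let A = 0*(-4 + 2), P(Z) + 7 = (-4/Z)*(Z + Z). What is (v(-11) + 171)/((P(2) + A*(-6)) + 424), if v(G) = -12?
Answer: 159/409 ≈ 0.38875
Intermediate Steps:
P(Z) = -15 (P(Z) = -7 + (-4/Z)*(Z + Z) = -7 + (-4/Z)*(2*Z) = -7 - 8 = -15)
A = 0 (A = 0*(-2) = 0)
(v(-11) + 171)/((P(2) + A*(-6)) + 424) = (-12 + 171)/((-15 + 0*(-6)) + 424) = 159/((-15 + 0) + 424) = 159/(-15 + 424) = 159/409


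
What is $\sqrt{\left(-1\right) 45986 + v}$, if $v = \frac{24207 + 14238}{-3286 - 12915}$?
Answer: $\frac{i \sqrt{12070678679831}}{16201} \approx 214.45 i$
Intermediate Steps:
$v = - \frac{38445}{16201}$ ($v = \frac{38445}{-16201} = 38445 \left(- \frac{1}{16201}\right) = - \frac{38445}{16201} \approx -2.373$)
$\sqrt{\left(-1\right) 45986 + v} = \sqrt{\left(-1\right) 45986 - \frac{38445}{16201}} = \sqrt{-45986 - \frac{38445}{16201}} = \sqrt{- \frac{745057631}{16201}} = \frac{i \sqrt{12070678679831}}{16201}$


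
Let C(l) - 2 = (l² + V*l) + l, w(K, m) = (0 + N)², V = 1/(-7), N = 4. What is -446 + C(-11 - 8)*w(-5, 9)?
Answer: 35710/7 ≈ 5101.4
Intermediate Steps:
V = -⅐ (V = 1*(-⅐) = -⅐ ≈ -0.14286)
w(K, m) = 16 (w(K, m) = (0 + 4)² = 4² = 16)
C(l) = 2 + l² + 6*l/7 (C(l) = 2 + ((l² - l/7) + l) = 2 + (l² + 6*l/7) = 2 + l² + 6*l/7)
-446 + C(-11 - 8)*w(-5, 9) = -446 + (2 + (-11 - 8)² + 6*(-11 - 8)/7)*16 = -446 + (2 + (-19)² + (6/7)*(-19))*16 = -446 + (2 + 361 - 114/7)*16 = -446 + (2427/7)*16 = -446 + 38832/7 = 35710/7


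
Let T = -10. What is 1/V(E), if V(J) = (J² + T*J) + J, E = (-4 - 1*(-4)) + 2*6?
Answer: 1/36 ≈ 0.027778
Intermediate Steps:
E = 12 (E = (-4 + 4) + 12 = 0 + 12 = 12)
V(J) = J² - 9*J (V(J) = (J² - 10*J) + J = J² - 9*J)
1/V(E) = 1/(12*(-9 + 12)) = 1/(12*3) = 1/36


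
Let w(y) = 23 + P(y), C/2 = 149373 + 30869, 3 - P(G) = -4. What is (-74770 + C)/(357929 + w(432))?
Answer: 285714/357959 ≈ 0.79817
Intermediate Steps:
P(G) = 7 (P(G) = 3 - 1*(-4) = 3 + 4 = 7)
C = 360484 (C = 2*(149373 + 30869) = 2*180242 = 360484)
w(y) = 30 (w(y) = 23 + 7 = 30)
(-74770 + C)/(357929 + w(432)) = (-74770 + 360484)/(357929 + 30) = 285714/357959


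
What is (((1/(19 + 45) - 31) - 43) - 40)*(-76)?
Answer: 138605/16 ≈ 8662.8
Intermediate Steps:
(((1/(19 + 45) - 31) - 43) - 40)*(-76) = (((1/64 - 31) - 43) - 40)*(-76) = ((-1983/64 - 43) - 40)*(-76) = (-4735/64 - 40)*(-76) = -7295/64*(-76) = 138605/16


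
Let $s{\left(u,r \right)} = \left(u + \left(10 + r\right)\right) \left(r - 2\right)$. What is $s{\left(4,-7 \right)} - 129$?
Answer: $-192$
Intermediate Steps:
$s{\left(u,r \right)} = \left(-2 + r\right) \left(10 + r + u\right)$ ($s{\left(u,r \right)} = \left(10 + r + u\right) \left(-2 + r\right) = \left(-2 + r\right) \left(10 + r + u\right)$)
$s{\left(4,-7 \right)} - 129 = \left(-20 + \left(-7\right)^{2} - 8 + 8 \left(-7\right) - 28\right) - 129 = \left(-20 + 49 - 8 - 56 - 28\right) - 129 = -63 - 129 = -192$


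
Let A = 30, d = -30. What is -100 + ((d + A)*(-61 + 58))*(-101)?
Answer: -100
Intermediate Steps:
-100 + ((d + A)*(-61 + 58))*(-101) = -100 + ((-30 + 30)*(-61 + 58))*(-101) = -100 + (0*(-3))*(-101) = -100 + 0*(-101) = -100 + 0 = -100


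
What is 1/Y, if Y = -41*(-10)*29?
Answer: 1/11890 ≈ 8.4104e-5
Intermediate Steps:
Y = 11890 (Y = 410*29 = 11890)
1/Y = 1/11890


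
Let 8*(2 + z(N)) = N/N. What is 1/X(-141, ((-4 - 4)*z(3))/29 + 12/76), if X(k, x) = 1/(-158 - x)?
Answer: -87430/551 ≈ -158.68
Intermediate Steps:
z(N) = -15/8 (z(N) = -2 + (N/N)/8 = -2 + (⅛)*1 = -2 + ⅛ = -15/8)
1/X(-141, ((-4 - 4)*z(3))/29 + 12/76) = 1/(-1/(158 + (((-4 - 4)*(-15/8))/29 + 12/76))) = 1/(-1/(158 + (-8*(-15/8)*(1/29) + 12*(1/76)))) = 1/(-1/(158 + (15*(1/29) + 3/19))) = 1/(-1/(158 + (15/29 + 3/19))) = 1/(-1/(158 + 372/551)) = 1/(-1/87430/551) = 1/(-1*551/87430) = 1/(-551/87430) = -87430/551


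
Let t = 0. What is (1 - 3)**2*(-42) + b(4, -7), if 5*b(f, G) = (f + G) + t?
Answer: -843/5 ≈ -168.60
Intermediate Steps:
b(f, G) = G/5 + f/5 (b(f, G) = ((f + G) + 0)/5 = ((G + f) + 0)/5 = (G + f)/5 = G/5 + f/5)
(1 - 3)**2*(-42) + b(4, -7) = (1 - 3)**2*(-42) + ((1/5)*(-7) + (1/5)*4) = (-2)**2*(-42) + (-7/5 + 4/5) = 4*(-42) - 3/5 = -168 - 3/5 = -843/5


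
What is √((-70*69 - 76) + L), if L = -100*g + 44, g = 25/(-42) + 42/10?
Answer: 2*I*√575778/21 ≈ 72.267*I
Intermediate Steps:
g = 757/210 (g = 25*(-1/42) + 42*(⅒) = -25/42 + 21/5 = 757/210 ≈ 3.6048)
L = -6646/21 (L = -100*757/210 + 44 = -7570/21 + 44 = -6646/21 ≈ -316.48)
√((-70*69 - 76) + L) = √((-70*69 - 76) - 6646/21) = √((-4830 - 76) - 6646/21) = √(-4906 - 6646/21) = √(-109672/21) = 2*I*√575778/21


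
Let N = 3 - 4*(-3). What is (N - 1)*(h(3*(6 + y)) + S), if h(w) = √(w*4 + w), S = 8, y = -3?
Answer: 112 + 42*√5 ≈ 205.91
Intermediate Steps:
N = 15 (N = 3 + 12 = 15)
h(w) = √5*√w (h(w) = √(4*w + w) = √(5*w) = √5*√w)
(N - 1)*(h(3*(6 + y)) + S) = (15 - 1)*(√5*√(3*(6 - 3)) + 8) = 14*(√5*√(3*3) + 8) = 14*(√5*√9 + 8) = 14*(√5*3 + 8) = 14*(3*√5 + 8) = 14*(8 + 3*√5) = 112 + 42*√5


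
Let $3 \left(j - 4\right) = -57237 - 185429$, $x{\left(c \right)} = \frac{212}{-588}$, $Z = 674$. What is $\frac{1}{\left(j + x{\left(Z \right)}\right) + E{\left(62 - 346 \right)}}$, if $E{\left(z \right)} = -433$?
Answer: $- \frac{147}{11953750} \approx -1.2297 \cdot 10^{-5}$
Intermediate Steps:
$x{\left(c \right)} = - \frac{53}{147}$ ($x{\left(c \right)} = 212 \left(- \frac{1}{588}\right) = - \frac{53}{147}$)
$j = - \frac{242654}{3}$ ($j = 4 + \frac{-57237 - 185429}{3} = 4 + \frac{1}{3} \left(-242666\right) = 4 - \frac{242666}{3} = - \frac{242654}{3} \approx -80885.0$)
$\frac{1}{\left(j + x{\left(Z \right)}\right) + E{\left(62 - 346 \right)}} = \frac{1}{\left(- \frac{242654}{3} - \frac{53}{147}\right) - 433} = \frac{1}{- \frac{11890099}{147} - 433} = \frac{1}{- \frac{11953750}{147}} = - \frac{147}{11953750}$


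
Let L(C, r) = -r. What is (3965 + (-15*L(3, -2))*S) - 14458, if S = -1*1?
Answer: -10463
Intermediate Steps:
S = -1
(3965 + (-15*L(3, -2))*S) - 14458 = (3965 - (-15)*(-2)*(-1)) - 14458 = (3965 - 15*2*(-1)) - 14458 = (3965 - 30*(-1)) - 14458 = (3965 + 30) - 14458 = 3995 - 14458 = -10463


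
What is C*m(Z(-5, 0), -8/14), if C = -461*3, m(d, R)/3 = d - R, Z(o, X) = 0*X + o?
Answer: 128619/7 ≈ 18374.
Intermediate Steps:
Z(o, X) = o (Z(o, X) = 0 + o = o)
m(d, R) = -3*R + 3*d (m(d, R) = 3*(d - R) = -3*R + 3*d)
C = -1383
C*m(Z(-5, 0), -8/14) = -1383*(-(-24)/14 + 3*(-5)) = -1383*(-(-24)/14 - 15) = -1383*(-3*(-4/7) - 15) = -1383*(12/7 - 15) = -1383*(-93/7) = 128619/7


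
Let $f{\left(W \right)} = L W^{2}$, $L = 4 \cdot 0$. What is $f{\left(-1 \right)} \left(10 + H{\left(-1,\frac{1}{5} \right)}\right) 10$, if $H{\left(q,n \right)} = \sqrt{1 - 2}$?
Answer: $0$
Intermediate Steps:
$L = 0$
$f{\left(W \right)} = 0$ ($f{\left(W \right)} = 0 W^{2} = 0$)
$H{\left(q,n \right)} = i$ ($H{\left(q,n \right)} = \sqrt{-1} = i$)
$f{\left(-1 \right)} \left(10 + H{\left(-1,\frac{1}{5} \right)}\right) 10 = 0 \left(10 + i\right) 10 = 0 \cdot 10 = 0$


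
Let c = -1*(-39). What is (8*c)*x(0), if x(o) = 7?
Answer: 2184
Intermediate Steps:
c = 39
(8*c)*x(0) = (8*39)*7 = 312*7 = 2184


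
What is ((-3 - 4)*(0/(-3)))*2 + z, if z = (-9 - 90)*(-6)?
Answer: 594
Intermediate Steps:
z = 594 (z = -99*(-6) = 594)
((-3 - 4)*(0/(-3)))*2 + z = ((-3 - 4)*(0/(-3)))*2 + 594 = -0*(-1)/3*2 + 594 = -7*0*2 + 594 = 0*2 + 594 = 0 + 594 = 594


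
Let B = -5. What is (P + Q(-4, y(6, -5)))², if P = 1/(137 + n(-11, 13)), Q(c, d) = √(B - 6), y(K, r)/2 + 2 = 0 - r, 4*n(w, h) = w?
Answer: -3172043/288369 + 8*I*√11/537 ≈ -11.0 + 0.04941*I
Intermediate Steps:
n(w, h) = w/4
y(K, r) = -4 - 2*r (y(K, r) = -4 + 2*(0 - r) = -4 + 2*(-r) = -4 - 2*r)
Q(c, d) = I*√11 (Q(c, d) = √(-5 - 6) = √(-11) = I*√11)
P = 4/537 (P = 1/(137 + (¼)*(-11)) = 1/(137 - 11/4) = 1/(537/4) = 4/537 ≈ 0.0074488)
(P + Q(-4, y(6, -5)))² = (4/537 + I*√11)²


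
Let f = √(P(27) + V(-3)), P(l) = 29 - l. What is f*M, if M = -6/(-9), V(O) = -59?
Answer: 2*I*√57/3 ≈ 5.0332*I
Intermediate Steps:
M = ⅔ (M = -6*(-⅑) = ⅔ ≈ 0.66667)
f = I*√57 (f = √((29 - 1*27) - 59) = √((29 - 27) - 59) = √(2 - 59) = √(-57) = I*√57 ≈ 7.5498*I)
f*M = (I*√57)*(⅔) = 2*I*√57/3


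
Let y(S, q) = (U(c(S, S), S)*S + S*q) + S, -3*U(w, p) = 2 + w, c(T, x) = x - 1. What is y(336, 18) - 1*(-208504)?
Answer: 177144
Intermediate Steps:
c(T, x) = -1 + x
U(w, p) = -⅔ - w/3 (U(w, p) = -(2 + w)/3 = -⅔ - w/3)
y(S, q) = S + S*q + S*(-⅓ - S/3) (y(S, q) = ((-⅔ - (-1 + S)/3)*S + S*q) + S = ((-⅔ + (⅓ - S/3))*S + S*q) + S = ((-⅓ - S/3)*S + S*q) + S = (S*(-⅓ - S/3) + S*q) + S = (S*q + S*(-⅓ - S/3)) + S = S + S*q + S*(-⅓ - S/3))
y(336, 18) - 1*(-208504) = (⅓)*336*(2 - 1*336 + 3*18) - 1*(-208504) = (⅓)*336*(2 - 336 + 54) + 208504 = (⅓)*336*(-280) + 208504 = -31360 + 208504 = 177144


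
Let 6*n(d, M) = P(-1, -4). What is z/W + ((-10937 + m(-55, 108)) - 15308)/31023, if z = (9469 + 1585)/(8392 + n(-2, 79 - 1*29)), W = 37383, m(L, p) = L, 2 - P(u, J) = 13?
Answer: -16497283129816/19460703112623 ≈ -0.84772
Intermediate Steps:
P(u, J) = -11 (P(u, J) = 2 - 1*13 = 2 - 13 = -11)
n(d, M) = -11/6 (n(d, M) = (⅙)*(-11) = -11/6)
z = 66324/50341 (z = (9469 + 1585)/(8392 - 11/6) = 11054/(50341/6) = 11054*(6/50341) = 66324/50341 ≈ 1.3175)
z/W + ((-10937 + m(-55, 108)) - 15308)/31023 = (66324/50341)/37383 + ((-10937 - 55) - 15308)/31023 = (66324/50341)*(1/37383) + (-10992 - 15308)*(1/31023) = 22108/627299201 - 26300*1/31023 = 22108/627299201 - 26300/31023 = -16497283129816/19460703112623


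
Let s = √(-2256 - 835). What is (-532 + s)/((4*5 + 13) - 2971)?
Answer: 266/1469 - I*√3091/2938 ≈ 0.18108 - 0.018923*I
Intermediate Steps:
s = I*√3091 (s = √(-3091) = I*√3091 ≈ 55.597*I)
(-532 + s)/((4*5 + 13) - 2971) = (-532 + I*√3091)/((4*5 + 13) - 2971) = (-532 + I*√3091)/((20 + 13) - 2971) = (-532 + I*√3091)/(33 - 2971) = (-532 + I*√3091)/(-2938) = (-532 + I*√3091)*(-1/2938) = 266/1469 - I*√3091/2938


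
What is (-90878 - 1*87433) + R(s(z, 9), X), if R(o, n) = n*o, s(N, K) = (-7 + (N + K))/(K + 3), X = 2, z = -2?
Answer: -178311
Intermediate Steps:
s(N, K) = (-7 + K + N)/(3 + K) (s(N, K) = (-7 + (K + N))/(3 + K) = (-7 + K + N)/(3 + K))
(-90878 - 1*87433) + R(s(z, 9), X) = (-90878 - 1*87433) + 2*((-7 + 9 - 2)/(3 + 9)) = (-90878 - 87433) + 2*(0/12) = -178311 + 2*((1/12)*0) = -178311 + 2*0 = -178311 + 0 = -178311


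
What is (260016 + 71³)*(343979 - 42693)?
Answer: 186172754122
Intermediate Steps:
(260016 + 71³)*(343979 - 42693) = (260016 + 357911)*301286 = 617927*301286 = 186172754122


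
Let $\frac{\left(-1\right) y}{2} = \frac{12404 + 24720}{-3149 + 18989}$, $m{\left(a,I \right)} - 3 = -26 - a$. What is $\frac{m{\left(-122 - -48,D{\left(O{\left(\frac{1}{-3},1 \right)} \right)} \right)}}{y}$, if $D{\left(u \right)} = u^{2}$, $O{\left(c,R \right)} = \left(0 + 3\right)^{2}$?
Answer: $- \frac{100980}{9281} \approx -10.88$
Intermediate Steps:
$O{\left(c,R \right)} = 9$ ($O{\left(c,R \right)} = 3^{2} = 9$)
$m{\left(a,I \right)} = -23 - a$ ($m{\left(a,I \right)} = 3 - \left(26 + a\right) = -23 - a$)
$y = - \frac{9281}{1980}$ ($y = - 2 \frac{12404 + 24720}{-3149 + 18989} = - 2 \cdot \frac{37124}{15840} = - 2 \cdot 37124 \cdot \frac{1}{15840} = \left(-2\right) \frac{9281}{3960} = - \frac{9281}{1980} \approx -4.6874$)
$\frac{m{\left(-122 - -48,D{\left(O{\left(\frac{1}{-3},1 \right)} \right)} \right)}}{y} = \frac{-23 - \left(-122 - -48\right)}{- \frac{9281}{1980}} = \left(-23 - \left(-122 + 48\right)\right) \left(- \frac{1980}{9281}\right) = \left(-23 - -74\right) \left(- \frac{1980}{9281}\right) = \left(-23 + 74\right) \left(- \frac{1980}{9281}\right) = 51 \left(- \frac{1980}{9281}\right) = - \frac{100980}{9281}$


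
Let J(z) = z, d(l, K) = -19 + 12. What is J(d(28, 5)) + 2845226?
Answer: 2845219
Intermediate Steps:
d(l, K) = -7
J(d(28, 5)) + 2845226 = -7 + 2845226 = 2845219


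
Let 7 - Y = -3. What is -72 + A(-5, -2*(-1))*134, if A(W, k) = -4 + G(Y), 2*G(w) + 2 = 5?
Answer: -407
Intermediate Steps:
Y = 10 (Y = 7 - 1*(-3) = 7 + 3 = 10)
G(w) = 3/2 (G(w) = -1 + (1/2)*5 = -1 + 5/2 = 3/2)
A(W, k) = -5/2 (A(W, k) = -4 + 3/2 = -5/2)
-72 + A(-5, -2*(-1))*134 = -72 - 5/2*134 = -72 - 335 = -407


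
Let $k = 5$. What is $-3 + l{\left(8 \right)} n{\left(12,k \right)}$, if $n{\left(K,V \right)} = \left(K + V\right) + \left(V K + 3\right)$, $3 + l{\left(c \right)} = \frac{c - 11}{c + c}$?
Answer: $-258$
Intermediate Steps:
$l{\left(c \right)} = -3 + \frac{-11 + c}{2 c}$ ($l{\left(c \right)} = -3 + \frac{c - 11}{c + c} = -3 + \frac{-11 + c}{2 c}$)
$n{\left(K,V \right)} = 3 + K + V + K V$ ($n{\left(K,V \right)} = \left(K + V\right) + \left(K V + 3\right) = \left(K + V\right) + \left(3 + K V\right) = 3 + K + V + K V$)
$-3 + l{\left(8 \right)} n{\left(12,k \right)} = -3 + \frac{-11 - 40}{2 \cdot 8} \left(3 + 12 + 5 + 12 \cdot 5\right) = -3 + \frac{1}{2} \cdot \frac{1}{8} \left(-11 - 40\right) \left(3 + 12 + 5 + 60\right) = -3 + \frac{1}{2} \cdot \frac{1}{8} \left(-51\right) 80 = -3 - 255 = -258$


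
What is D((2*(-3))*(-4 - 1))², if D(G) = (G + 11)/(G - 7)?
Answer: 1681/529 ≈ 3.1777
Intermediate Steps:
D(G) = (11 + G)/(-7 + G)
D((2*(-3))*(-4 - 1))² = ((11 + (2*(-3))*(-4 - 1))/(-7 + (2*(-3))*(-4 - 1)))² = ((11 - 6*(-5))/(-7 - 6*(-5)))² = ((11 + 30)/(-7 + 30))² = (41/23)² = 1681/529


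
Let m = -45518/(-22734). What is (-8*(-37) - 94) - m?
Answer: 2273375/11367 ≈ 200.00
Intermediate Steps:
m = 22759/11367 (m = -45518*(-1/22734) = 22759/11367 ≈ 2.0022)
(-8*(-37) - 94) - m = (-8*(-37) - 94) - 1*22759/11367 = (296 - 94) - 22759/11367 = 202 - 22759/11367 = 2273375/11367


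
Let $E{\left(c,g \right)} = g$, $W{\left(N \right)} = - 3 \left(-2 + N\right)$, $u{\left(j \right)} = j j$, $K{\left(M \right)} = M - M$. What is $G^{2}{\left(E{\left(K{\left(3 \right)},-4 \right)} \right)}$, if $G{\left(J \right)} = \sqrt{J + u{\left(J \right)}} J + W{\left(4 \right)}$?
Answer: $228 + 96 \sqrt{3} \approx 394.28$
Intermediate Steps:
$K{\left(M \right)} = 0$
$u{\left(j \right)} = j^{2}$
$W{\left(N \right)} = 6 - 3 N$
$G{\left(J \right)} = -6 + J \sqrt{J + J^{2}}$ ($G{\left(J \right)} = \sqrt{J + J^{2}} J + \left(6 - 12\right) = J \sqrt{J + J^{2}} + \left(6 - 12\right) = J \sqrt{J + J^{2}} - 6 = -6 + J \sqrt{J + J^{2}}$)
$G^{2}{\left(E{\left(K{\left(3 \right)},-4 \right)} \right)} = \left(-6 - 4 \sqrt{- 4 \left(1 - 4\right)}\right)^{2} = \left(-6 - 4 \sqrt{\left(-4\right) \left(-3\right)}\right)^{2} = \left(-6 - 4 \sqrt{12}\right)^{2} = \left(-6 - 4 \cdot 2 \sqrt{3}\right)^{2} = \left(-6 - 8 \sqrt{3}\right)^{2}$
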